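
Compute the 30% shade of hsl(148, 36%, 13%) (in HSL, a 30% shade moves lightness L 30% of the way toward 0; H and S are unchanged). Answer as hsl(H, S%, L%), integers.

hsl(148, 36%, 9%)

L moves 30% from 13 toward 0: 13 − 3.9 = 9.1 → 9.
H and S are unchanged.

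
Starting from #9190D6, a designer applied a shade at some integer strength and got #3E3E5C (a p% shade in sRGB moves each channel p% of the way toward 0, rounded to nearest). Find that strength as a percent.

#9190D6 is rgb(145, 144, 214); #3E3E5C is rgb(62, 62, 92).
On the B channel (widest range): 92 ≈ 214 + (p/100)(0 − 214), so p ≈ 100×(92 − 214)/(0 − 214) = -12200/-214 = 57.01.
p = 57 reproduces all three channels after rounding.

57%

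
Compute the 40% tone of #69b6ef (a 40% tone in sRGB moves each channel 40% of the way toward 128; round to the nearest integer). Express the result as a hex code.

#72a0c3

#69b6ef is rgb(105, 182, 239).
A 40% tone moves each channel 40% toward 128:
  R: 105 + 0.4×(128−105) = 105 + 9.2 = 114.2 → 114
  G: 182 − 21.6 = 160.4 → 160
  B: 239 − 44.4 = 194.6 → 195
rgb(114, 160, 195) = #72a0c3.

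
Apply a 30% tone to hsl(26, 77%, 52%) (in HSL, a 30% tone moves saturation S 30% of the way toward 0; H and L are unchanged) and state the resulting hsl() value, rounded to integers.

hsl(26, 54%, 52%)

S moves 30% from 77 toward 0: 77 − 23.1 = 53.9 → 54.
H and L are unchanged.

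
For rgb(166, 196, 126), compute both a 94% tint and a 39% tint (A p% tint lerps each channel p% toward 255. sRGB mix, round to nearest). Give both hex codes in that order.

#FAFBF7, #C9DBB0

94% tint:
  R: 166 + 83.66 = 249.66 → 250
  G: 196 + 55.46 = 251.46 → 251
  B: 126 + 0.94×(255−126) = 126 + 121.26 = 247.26 → 247
  → #FAFBF7
39% tint:
  R: 166 + 0.39×(255−166) = 166 + 34.71 = 200.71 → 201
  G: 196 + 23.01 = 219.01 → 219
  B: 126 + 0.39×(255−126) = 126 + 50.31 = 176.31 → 176
  → #C9DBB0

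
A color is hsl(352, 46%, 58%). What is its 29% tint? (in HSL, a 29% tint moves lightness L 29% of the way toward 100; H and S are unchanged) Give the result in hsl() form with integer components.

hsl(352, 46%, 70%)

L moves 29% from 58 toward 100: 58 + 12.18 = 70.18 → 70.
H and S are unchanged.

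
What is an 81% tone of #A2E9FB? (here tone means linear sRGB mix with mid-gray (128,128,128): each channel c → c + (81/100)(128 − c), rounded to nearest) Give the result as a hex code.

#A2E9FB is rgb(162, 233, 251).
Lerp each channel 81% toward 128:
  R: 162 + 0.81×(128−162) = 162 − 27.54 = 134.46 → 134
  G: 233 + 0.81×(128−233) = 233 − 85.05 = 147.95 → 148
  B: 251 + 0.81×(128−251) = 251 − 99.63 = 151.37 → 151
rgb(134, 148, 151) = #869497.

#869497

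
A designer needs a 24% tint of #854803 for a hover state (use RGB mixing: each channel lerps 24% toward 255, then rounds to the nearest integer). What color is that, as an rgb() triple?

#854803 is rgb(133, 72, 3).
A 24% tint moves each channel 24% toward 255:
  R: 133 + 0.24×(255−133) = 133 + 29.28 = 162.28 → 162
  G: 72 + 0.24×(255−72) = 72 + 43.92 = 115.92 → 116
  B: 3 + 60.48 = 63.48 → 63

rgb(162, 116, 63)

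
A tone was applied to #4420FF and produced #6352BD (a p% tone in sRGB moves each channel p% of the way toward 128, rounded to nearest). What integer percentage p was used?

52%

#4420FF is rgb(68, 32, 255); #6352BD is rgb(99, 82, 189).
On the B channel (widest range): 189 ≈ 255 + (p/100)(128 − 255), so p ≈ 100×(189 − 255)/(128 − 255) = -6600/-127 = 51.97.
p = 52 reproduces all three channels after rounding.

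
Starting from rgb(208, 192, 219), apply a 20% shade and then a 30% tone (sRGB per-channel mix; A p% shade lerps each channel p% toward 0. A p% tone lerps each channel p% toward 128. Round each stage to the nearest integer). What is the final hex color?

Per channel, c → c + 0.2(0 − c):
  R: 208 + 0.2×(0−208) = 208 − 41.6 = 166.4 → 166
  G: 192 − 38.4 = 153.6 → 154
  B: 219 + 0.2×(0−219) = 219 − 43.8 = 175.2 → 175
After the shade: rgb(166, 154, 175) = #A69AAF.
Per channel, c → c + 0.3(128 − c):
  R: 166 + 0.3×(128−166) = 166 − 11.4 = 154.6 → 155
  G: 154 − 7.8 = 146.2 → 146
  B: 175 + 0.3×(128−175) = 175 − 14.1 = 160.9 → 161
rgb(155, 146, 161) = #9B92A1.

#9B92A1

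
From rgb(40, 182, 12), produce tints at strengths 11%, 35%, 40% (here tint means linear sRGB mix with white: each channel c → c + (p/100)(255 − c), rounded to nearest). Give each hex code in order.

11%: (40 + 23.65 = 63.65→64, 182 + 8.03 = 190.03→190, 12 + 26.73 = 38.73→39) → #40BE27
35%: (40 + 75.25 = 115.25→115, 182 + 25.55 = 207.55→208, 12 + 85.05 = 97.05→97) → #73D061
40%: (40 + 86 = 126→126, 182 + 29.2 = 211.2→211, 12 + 97.2 = 109.2→109) → #7ED36D

#40BE27, #73D061, #7ED36D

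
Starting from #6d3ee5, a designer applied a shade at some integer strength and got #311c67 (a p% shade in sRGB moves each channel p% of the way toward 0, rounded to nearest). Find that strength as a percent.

55%

#6d3ee5 is rgb(109, 62, 229); #311c67 is rgb(49, 28, 103).
On the B channel (widest range): 103 ≈ 229 + (p/100)(0 − 229), so p ≈ 100×(103 − 229)/(0 − 229) = -12600/-229 = 55.02.
p = 55 reproduces all three channels after rounding.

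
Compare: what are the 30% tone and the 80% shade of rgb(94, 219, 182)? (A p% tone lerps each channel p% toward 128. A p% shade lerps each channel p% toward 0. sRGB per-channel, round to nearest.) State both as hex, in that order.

#68C0A6, #132C24

30% tone:
  R: 94 + 0.3×(128−94) = 94 + 10.2 = 104.2 → 104
  G: 219 + 0.3×(128−219) = 219 − 27.3 = 191.7 → 192
  B: 182 + 0.3×(128−182) = 182 − 16.2 = 165.8 → 166
  → #68C0A6
80% shade:
  R: 94 + 0.8×(0−94) = 94 − 75.2 = 18.8 → 19
  G: 219 − 175.2 = 43.8 → 44
  B: 182 + 0.8×(0−182) = 182 − 145.6 = 36.4 → 36
  → #132C24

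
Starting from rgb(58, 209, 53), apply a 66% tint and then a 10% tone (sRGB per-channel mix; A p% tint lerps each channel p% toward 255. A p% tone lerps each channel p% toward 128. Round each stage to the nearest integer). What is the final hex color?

#B6E4B4

Lerp each channel 66% toward 255:
  R: 58 + 130.02 = 188.02 → 188
  G: 209 + 30.36 = 239.36 → 239
  B: 53 + 0.66×(255−53) = 53 + 133.32 = 186.32 → 186
After the tint: rgb(188, 239, 186) = #BCEFBA.
A 10% tone moves each channel 10% toward 128:
  R: 188 + 0.1×(128−188) = 188 − 6 = 182 → 182
  G: 239 − 11.1 = 227.9 → 228
  B: 186 − 5.8 = 180.2 → 180
rgb(182, 228, 180) = #B6E4B4.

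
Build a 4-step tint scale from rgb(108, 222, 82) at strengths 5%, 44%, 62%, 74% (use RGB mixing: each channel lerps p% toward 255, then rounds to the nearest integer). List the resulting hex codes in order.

5%: (108 + 7.35 = 115.35→115, 222 + 1.65 = 223.65→224, 82 + 8.65 = 90.65→91) → #73E05B
44%: (108 + 64.68 = 172.68→173, 222 + 14.52 = 236.52→237, 82 + 76.12 = 158.12→158) → #ADED9E
62%: (108 + 91.14 = 199.14→199, 222 + 20.46 = 242.46→242, 82 + 107.26 = 189.26→189) → #C7F2BD
74%: (108 + 108.78 = 216.78→217, 222 + 24.42 = 246.42→246, 82 + 128.02 = 210.02→210) → #D9F6D2

#73E05B, #ADED9E, #C7F2BD, #D9F6D2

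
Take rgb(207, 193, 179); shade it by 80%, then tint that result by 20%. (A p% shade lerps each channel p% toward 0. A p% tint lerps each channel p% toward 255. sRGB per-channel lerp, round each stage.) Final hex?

#545250

Lerp each channel 80% toward 0:
  R: 207 − 165.6 = 41.4 → 41
  G: 193 + 0.8×(0−193) = 193 − 154.4 = 38.6 → 39
  B: 179 − 143.2 = 35.8 → 36
After the shade: rgb(41, 39, 36) = #292724.
A 20% tint moves each channel 20% toward 255:
  R: 41 + 0.2×(255−41) = 41 + 42.8 = 83.8 → 84
  G: 39 + 0.2×(255−39) = 39 + 43.2 = 82.2 → 82
  B: 36 + 0.2×(255−36) = 36 + 43.8 = 79.8 → 80
rgb(84, 82, 80) = #545250.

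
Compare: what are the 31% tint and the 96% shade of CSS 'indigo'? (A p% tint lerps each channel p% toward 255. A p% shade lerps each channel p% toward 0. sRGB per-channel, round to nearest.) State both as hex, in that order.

#834FA9, #030005

CSS indigo is rgb(75, 0, 130).
31% tint:
  R: 75 + 0.31×(255−75) = 75 + 55.8 = 130.8 → 131
  G: 0 + 0.31×(255−0) = 0 + 79.05 = 79.05 → 79
  B: 130 + 38.75 = 168.75 → 169
  → #834FA9
96% shade:
  R: 75 + 0.96×(0−75) = 75 − 72 = 3 → 3
  G: 0 + 0.96×(0−0) = 0 + 0 = 0 → 0
  B: 130 − 124.8 = 5.2 → 5
  → #030005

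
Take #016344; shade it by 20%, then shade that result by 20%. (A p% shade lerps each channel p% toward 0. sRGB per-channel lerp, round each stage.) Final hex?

#013f2b

#016344 is rgb(1, 99, 68).
Lerp each channel 20% toward 0:
  R: 1 + 0.2×(0−1) = 1 − 0.2 = 0.8 → 1
  G: 99 + 0.2×(0−99) = 99 − 19.8 = 79.2 → 79
  B: 68 + 0.2×(0−68) = 68 − 13.6 = 54.4 → 54
After the shade: rgb(1, 79, 54) = #014f36.
Per channel, c → c + 0.2(0 − c):
  R: 1 + 0.2×(0−1) = 1 − 0.2 = 0.8 → 1
  G: 79 + 0.2×(0−79) = 79 − 15.8 = 63.2 → 63
  B: 54 − 10.8 = 43.2 → 43
rgb(1, 63, 43) = #013f2b.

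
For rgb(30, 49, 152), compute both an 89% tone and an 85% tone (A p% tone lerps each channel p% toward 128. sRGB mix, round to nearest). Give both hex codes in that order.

89% tone:
  R: 30 + 0.89×(128−30) = 30 + 87.22 = 117.22 → 117
  G: 49 + 0.89×(128−49) = 49 + 70.31 = 119.31 → 119
  B: 152 + 0.89×(128−152) = 152 − 21.36 = 130.64 → 131
  → #757783
85% tone:
  R: 30 + 83.3 = 113.3 → 113
  G: 49 + 0.85×(128−49) = 49 + 67.15 = 116.15 → 116
  B: 152 + 0.85×(128−152) = 152 − 20.4 = 131.6 → 132
  → #717484

#757783, #717484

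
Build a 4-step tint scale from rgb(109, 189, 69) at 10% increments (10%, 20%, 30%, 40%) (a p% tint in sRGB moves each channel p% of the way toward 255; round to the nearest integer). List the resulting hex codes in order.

#7cc458, #8aca6a, #99d17d, #a7d78f

10%: (109 + 14.6 = 123.6→124, 189 + 6.6 = 195.6→196, 69 + 18.6 = 87.6→88) → #7cc458
20%: (109 + 29.2 = 138.2→138, 189 + 13.2 = 202.2→202, 69 + 37.2 = 106.2→106) → #8aca6a
30%: (109 + 43.8 = 152.8→153, 189 + 19.8 = 208.8→209, 69 + 55.8 = 124.8→125) → #99d17d
40%: (109 + 58.4 = 167.4→167, 189 + 26.4 = 215.4→215, 69 + 74.4 = 143.4→143) → #a7d78f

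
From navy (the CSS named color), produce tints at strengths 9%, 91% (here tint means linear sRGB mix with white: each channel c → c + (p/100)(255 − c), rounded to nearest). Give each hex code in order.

#17178B, #E8E8F4

CSS navy is rgb(0, 0, 128).
9%: (0 + 22.95 = 22.95→23, 0 + 22.95 = 22.95→23, 128 + 11.43 = 139.43→139) → #17178B
91%: (0 + 232.05 = 232.05→232, 0 + 232.05 = 232.05→232, 128 + 115.57 = 243.57→244) → #E8E8F4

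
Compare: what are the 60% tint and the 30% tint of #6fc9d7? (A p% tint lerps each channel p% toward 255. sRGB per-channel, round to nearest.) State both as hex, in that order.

#6fc9d7 is rgb(111, 201, 215).
60% tint:
  R: 111 + 0.6×(255−111) = 111 + 86.4 = 197.4 → 197
  G: 201 + 0.6×(255−201) = 201 + 32.4 = 233.4 → 233
  B: 215 + 0.6×(255−215) = 215 + 24 = 239 → 239
  → #c5e9ef
30% tint:
  R: 111 + 0.3×(255−111) = 111 + 43.2 = 154.2 → 154
  G: 201 + 0.3×(255−201) = 201 + 16.2 = 217.2 → 217
  B: 215 + 0.3×(255−215) = 215 + 12 = 227 → 227
  → #9ad9e3

#c5e9ef, #9ad9e3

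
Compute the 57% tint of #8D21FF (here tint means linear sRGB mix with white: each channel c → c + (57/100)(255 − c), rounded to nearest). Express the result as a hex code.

#8D21FF is rgb(141, 33, 255).
A 57% tint moves each channel 57% toward 255:
  R: 141 + 64.98 = 205.98 → 206
  G: 33 + 126.54 = 159.54 → 160
  B: 255 + 0.57×(255−255) = 255 + 0 = 255 → 255
rgb(206, 160, 255) = #CEA0FF.

#CEA0FF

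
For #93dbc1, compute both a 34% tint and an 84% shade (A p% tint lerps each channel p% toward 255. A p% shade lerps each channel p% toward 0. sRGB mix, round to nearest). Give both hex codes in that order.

#b8e7d6, #18231f

#93dbc1 is rgb(147, 219, 193).
34% tint:
  R: 147 + 0.34×(255−147) = 147 + 36.72 = 183.72 → 184
  G: 219 + 12.24 = 231.24 → 231
  B: 193 + 0.34×(255−193) = 193 + 21.08 = 214.08 → 214
  → #b8e7d6
84% shade:
  R: 147 + 0.84×(0−147) = 147 − 123.48 = 23.52 → 24
  G: 219 − 183.96 = 35.04 → 35
  B: 193 − 162.12 = 30.88 → 31
  → #18231f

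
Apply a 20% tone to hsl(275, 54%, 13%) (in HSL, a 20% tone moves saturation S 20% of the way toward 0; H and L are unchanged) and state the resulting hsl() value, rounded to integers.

hsl(275, 43%, 13%)

S moves 20% from 54 toward 0: 54 − 10.8 = 43.2 → 43.
H and L are unchanged.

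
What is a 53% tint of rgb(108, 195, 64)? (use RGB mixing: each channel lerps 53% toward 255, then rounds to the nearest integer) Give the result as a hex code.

#bae3a5

Lerp each channel 53% toward 255:
  R: 108 + 77.91 = 185.91 → 186
  G: 195 + 31.8 = 226.8 → 227
  B: 64 + 0.53×(255−64) = 64 + 101.23 = 165.23 → 165
rgb(186, 227, 165) = #bae3a5.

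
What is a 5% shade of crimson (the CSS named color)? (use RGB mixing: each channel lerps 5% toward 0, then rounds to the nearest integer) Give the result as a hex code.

CSS crimson is rgb(220, 20, 60).
Lerp each channel 5% toward 0:
  R: 220 + 0.05×(0−220) = 220 − 11 = 209 → 209
  G: 20 − 1 = 19 → 19
  B: 60 + 0.05×(0−60) = 60 − 3 = 57 → 57
rgb(209, 19, 57) = #D11339.

#D11339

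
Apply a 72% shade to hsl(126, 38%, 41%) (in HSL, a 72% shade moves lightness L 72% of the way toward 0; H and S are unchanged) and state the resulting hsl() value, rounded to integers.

hsl(126, 38%, 11%)

L moves 72% from 41 toward 0: 41 − 29.52 = 11.48 → 11.
H and S are unchanged.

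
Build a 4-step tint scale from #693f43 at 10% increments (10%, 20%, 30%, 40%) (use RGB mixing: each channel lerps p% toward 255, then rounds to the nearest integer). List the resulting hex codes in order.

#785256, #876569, #96797b, #a58c8e

#693f43 is rgb(105, 63, 67).
10%: (105 + 15 = 120→120, 63 + 19.2 = 82.2→82, 67 + 18.8 = 85.8→86) → #785256
20%: (105 + 30 = 135→135, 63 + 38.4 = 101.4→101, 67 + 37.6 = 104.6→105) → #876569
30%: (105 + 45 = 150→150, 63 + 57.6 = 120.6→121, 67 + 56.4 = 123.4→123) → #96797b
40%: (105 + 60 = 165→165, 63 + 76.8 = 139.8→140, 67 + 75.2 = 142.2→142) → #a58c8e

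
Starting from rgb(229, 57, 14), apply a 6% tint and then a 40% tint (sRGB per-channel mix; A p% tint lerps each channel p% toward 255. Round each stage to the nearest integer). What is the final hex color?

#F18F77

Per channel, c → c + 0.06(255 − c):
  R: 229 + 0.06×(255−229) = 229 + 1.56 = 230.56 → 231
  G: 57 + 11.88 = 68.88 → 69
  B: 14 + 0.06×(255−14) = 14 + 14.46 = 28.46 → 28
After the tint: rgb(231, 69, 28) = #E7451C.
A 40% tint moves each channel 40% toward 255:
  R: 231 + 0.4×(255−231) = 231 + 9.6 = 240.6 → 241
  G: 69 + 0.4×(255−69) = 69 + 74.4 = 143.4 → 143
  B: 28 + 90.8 = 118.8 → 119
rgb(241, 143, 119) = #F18F77.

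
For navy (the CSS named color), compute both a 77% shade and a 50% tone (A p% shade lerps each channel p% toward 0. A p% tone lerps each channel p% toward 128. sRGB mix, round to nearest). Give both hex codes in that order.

#00001D, #404080

CSS navy is rgb(0, 0, 128).
77% shade:
  R: 0 + 0 = 0 → 0
  G: 0 + 0.77×(0−0) = 0 + 0 = 0 → 0
  B: 128 + 0.77×(0−128) = 128 − 98.56 = 29.44 → 29
  → #00001D
50% tone:
  R: 0 + 64 = 64 → 64
  G: 0 + 0.5×(128−0) = 0 + 64 = 64 → 64
  B: 128 + 0 = 128 → 128
  → #404080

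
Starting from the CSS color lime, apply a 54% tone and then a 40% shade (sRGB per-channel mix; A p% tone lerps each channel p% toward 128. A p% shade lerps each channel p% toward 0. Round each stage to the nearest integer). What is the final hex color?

#297029

CSS lime is rgb(0, 255, 0).
Per channel, c → c + 0.54(128 − c):
  R: 0 + 0.54×(128−0) = 0 + 69.12 = 69.12 → 69
  G: 255 − 68.58 = 186.42 → 186
  B: 0 + 0.54×(128−0) = 0 + 69.12 = 69.12 → 69
After the tone: rgb(69, 186, 69) = #45ba45.
Per channel, c → c + 0.4(0 − c):
  R: 69 − 27.6 = 41.4 → 41
  G: 186 + 0.4×(0−186) = 186 − 74.4 = 111.6 → 112
  B: 69 + 0.4×(0−69) = 69 − 27.6 = 41.4 → 41
rgb(41, 112, 41) = #297029.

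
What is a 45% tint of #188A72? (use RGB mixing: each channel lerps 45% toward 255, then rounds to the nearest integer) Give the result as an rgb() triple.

#188A72 is rgb(24, 138, 114).
A 45% tint moves each channel 45% toward 255:
  R: 24 + 0.45×(255−24) = 24 + 103.95 = 127.95 → 128
  G: 138 + 0.45×(255−138) = 138 + 52.65 = 190.65 → 191
  B: 114 + 0.45×(255−114) = 114 + 63.45 = 177.45 → 177

rgb(128, 191, 177)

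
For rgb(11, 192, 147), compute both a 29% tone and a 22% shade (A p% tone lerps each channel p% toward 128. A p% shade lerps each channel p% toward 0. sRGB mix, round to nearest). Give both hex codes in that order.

29% tone:
  R: 11 + 33.93 = 44.93 → 45
  G: 192 − 18.56 = 173.44 → 173
  B: 147 − 5.51 = 141.49 → 141
  → #2dad8d
22% shade:
  R: 11 − 2.42 = 8.58 → 9
  G: 192 + 0.22×(0−192) = 192 − 42.24 = 149.76 → 150
  B: 147 + 0.22×(0−147) = 147 − 32.34 = 114.66 → 115
  → #099673

#2dad8d, #099673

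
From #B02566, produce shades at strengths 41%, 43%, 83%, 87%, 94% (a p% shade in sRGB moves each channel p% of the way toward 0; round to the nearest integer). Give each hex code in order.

#68163C, #64153A, #1E0611, #17050D, #0B0206

#B02566 is rgb(176, 37, 102).
41%: (176 − 72.16 = 103.84→104, 37 − 15.17 = 21.83→22, 102 − 41.82 = 60.18→60) → #68163C
43%: (176 − 75.68 = 100.32→100, 37 − 15.91 = 21.09→21, 102 − 43.86 = 58.14→58) → #64153A
83%: (176 − 146.08 = 29.92→30, 37 − 30.71 = 6.29→6, 102 − 84.66 = 17.34→17) → #1E0611
87%: (176 − 153.12 = 22.88→23, 37 − 32.19 = 4.81→5, 102 − 88.74 = 13.26→13) → #17050D
94%: (176 − 165.44 = 10.56→11, 37 − 34.78 = 2.22→2, 102 − 95.88 = 6.12→6) → #0B0206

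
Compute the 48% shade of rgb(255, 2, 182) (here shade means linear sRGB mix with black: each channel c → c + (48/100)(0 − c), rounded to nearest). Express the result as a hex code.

A 48% shade moves each channel 48% toward 0:
  R: 255 + 0.48×(0−255) = 255 − 122.4 = 132.6 → 133
  G: 2 + 0.48×(0−2) = 2 − 0.96 = 1.04 → 1
  B: 182 + 0.48×(0−182) = 182 − 87.36 = 94.64 → 95
rgb(133, 1, 95) = #85015f.

#85015f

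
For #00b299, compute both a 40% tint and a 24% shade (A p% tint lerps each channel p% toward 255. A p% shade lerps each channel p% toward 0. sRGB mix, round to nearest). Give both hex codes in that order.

#66d1c2, #008774

#00b299 is rgb(0, 178, 153).
40% tint:
  R: 0 + 0.4×(255−0) = 0 + 102 = 102 → 102
  G: 178 + 0.4×(255−178) = 178 + 30.8 = 208.8 → 209
  B: 153 + 0.4×(255−153) = 153 + 40.8 = 193.8 → 194
  → #66d1c2
24% shade:
  R: 0 + 0.24×(0−0) = 0 + 0 = 0 → 0
  G: 178 − 42.72 = 135.28 → 135
  B: 153 + 0.24×(0−153) = 153 − 36.72 = 116.28 → 116
  → #008774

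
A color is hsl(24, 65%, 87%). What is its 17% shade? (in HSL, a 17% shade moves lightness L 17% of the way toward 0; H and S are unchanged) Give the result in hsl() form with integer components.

L moves 17% from 87 toward 0: 87 − 14.79 = 72.21 → 72.
H and S are unchanged.

hsl(24, 65%, 72%)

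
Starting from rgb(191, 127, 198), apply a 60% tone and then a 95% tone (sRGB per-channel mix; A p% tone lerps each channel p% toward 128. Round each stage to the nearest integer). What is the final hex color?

#818081

A 60% tone moves each channel 60% toward 128:
  R: 191 + 0.6×(128−191) = 191 − 37.8 = 153.2 → 153
  G: 127 + 0.6×(128−127) = 127 + 0.6 = 127.6 → 128
  B: 198 + 0.6×(128−198) = 198 − 42 = 156 → 156
After the tone: rgb(153, 128, 156) = #99809C.
Per channel, c → c + 0.95(128 − c):
  R: 153 − 23.75 = 129.25 → 129
  G: 128 + 0.95×(128−128) = 128 + 0 = 128 → 128
  B: 156 − 26.6 = 129.4 → 129
rgb(129, 128, 129) = #818081.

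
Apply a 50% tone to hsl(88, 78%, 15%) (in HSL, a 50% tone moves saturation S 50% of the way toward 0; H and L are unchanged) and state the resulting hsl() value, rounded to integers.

hsl(88, 39%, 15%)

S moves 50% from 78 toward 0: 78 − 39 = 39 → 39.
H and L are unchanged.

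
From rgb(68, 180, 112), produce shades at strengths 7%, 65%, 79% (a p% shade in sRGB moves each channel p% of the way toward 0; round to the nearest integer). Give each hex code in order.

#3FA768, #183F27, #0E2618

7%: (68 − 4.76 = 63.24→63, 180 − 12.6 = 167.4→167, 112 − 7.84 = 104.16→104) → #3FA768
65%: (68 − 44.2 = 23.8→24, 180 − 117 = 63→63, 112 − 72.8 = 39.2→39) → #183F27
79%: (68 − 53.72 = 14.28→14, 180 − 142.2 = 37.8→38, 112 − 88.48 = 23.52→24) → #0E2618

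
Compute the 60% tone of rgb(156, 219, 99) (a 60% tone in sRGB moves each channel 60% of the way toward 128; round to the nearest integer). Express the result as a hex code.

Per channel, c → c + 0.6(128 − c):
  R: 156 + 0.6×(128−156) = 156 − 16.8 = 139.2 → 139
  G: 219 + 0.6×(128−219) = 219 − 54.6 = 164.4 → 164
  B: 99 + 0.6×(128−99) = 99 + 17.4 = 116.4 → 116
rgb(139, 164, 116) = #8BA474.

#8BA474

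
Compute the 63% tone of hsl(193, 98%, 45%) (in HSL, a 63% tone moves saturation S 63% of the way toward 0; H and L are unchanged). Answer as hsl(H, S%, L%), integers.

hsl(193, 36%, 45%)

S moves 63% from 98 toward 0: 98 − 61.74 = 36.26 → 36.
H and L are unchanged.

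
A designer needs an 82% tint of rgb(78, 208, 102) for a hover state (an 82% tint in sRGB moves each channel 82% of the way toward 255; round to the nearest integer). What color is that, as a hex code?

Lerp each channel 82% toward 255:
  R: 78 + 0.82×(255−78) = 78 + 145.14 = 223.14 → 223
  G: 208 + 0.82×(255−208) = 208 + 38.54 = 246.54 → 247
  B: 102 + 125.46 = 227.46 → 227
rgb(223, 247, 227) = #DFF7E3.

#DFF7E3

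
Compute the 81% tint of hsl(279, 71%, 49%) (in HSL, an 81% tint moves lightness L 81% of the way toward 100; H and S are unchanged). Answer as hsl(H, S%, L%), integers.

hsl(279, 71%, 90%)

L moves 81% from 49 toward 100: 49 + 41.31 = 90.31 → 90.
H and S are unchanged.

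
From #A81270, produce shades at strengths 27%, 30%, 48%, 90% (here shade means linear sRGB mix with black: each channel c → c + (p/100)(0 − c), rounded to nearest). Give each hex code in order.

#A81270 is rgb(168, 18, 112).
27%: (168 − 45.36 = 122.64→123, 18 − 4.86 = 13.14→13, 112 − 30.24 = 81.76→82) → #7B0D52
30%: (168 − 50.4 = 117.6→118, 18 − 5.4 = 12.6→13, 112 − 33.6 = 78.4→78) → #760D4E
48%: (168 − 80.64 = 87.36→87, 18 − 8.64 = 9.36→9, 112 − 53.76 = 58.24→58) → #57093A
90%: (168 − 151.2 = 16.8→17, 18 − 16.2 = 1.8→2, 112 − 100.8 = 11.2→11) → #11020B

#7B0D52, #760D4E, #57093A, #11020B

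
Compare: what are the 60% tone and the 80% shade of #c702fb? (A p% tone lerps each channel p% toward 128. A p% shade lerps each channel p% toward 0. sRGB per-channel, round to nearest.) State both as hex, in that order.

#9c4eb1, #280032

#c702fb is rgb(199, 2, 251).
60% tone:
  R: 199 + 0.6×(128−199) = 199 − 42.6 = 156.4 → 156
  G: 2 + 75.6 = 77.6 → 78
  B: 251 + 0.6×(128−251) = 251 − 73.8 = 177.2 → 177
  → #9c4eb1
80% shade:
  R: 199 + 0.8×(0−199) = 199 − 159.2 = 39.8 → 40
  G: 2 − 1.6 = 0.4 → 0
  B: 251 − 200.8 = 50.2 → 50
  → #280032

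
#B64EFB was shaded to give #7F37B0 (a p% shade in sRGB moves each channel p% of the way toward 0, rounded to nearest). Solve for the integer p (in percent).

30%

#B64EFB is rgb(182, 78, 251); #7F37B0 is rgb(127, 55, 176).
On the B channel (widest range): 176 ≈ 251 + (p/100)(0 − 251), so p ≈ 100×(176 − 251)/(0 − 251) = -7500/-251 = 29.88.
p = 30 reproduces all three channels after rounding.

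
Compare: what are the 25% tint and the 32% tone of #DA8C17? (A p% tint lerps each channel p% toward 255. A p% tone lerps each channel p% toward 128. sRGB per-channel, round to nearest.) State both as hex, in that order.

#E3A951, #BD8839

#DA8C17 is rgb(218, 140, 23).
25% tint:
  R: 218 + 9.25 = 227.25 → 227
  G: 140 + 28.75 = 168.75 → 169
  B: 23 + 58 = 81 → 81
  → #E3A951
32% tone:
  R: 218 + 0.32×(128−218) = 218 − 28.8 = 189.2 → 189
  G: 140 − 3.84 = 136.16 → 136
  B: 23 + 33.6 = 56.6 → 57
  → #BD8839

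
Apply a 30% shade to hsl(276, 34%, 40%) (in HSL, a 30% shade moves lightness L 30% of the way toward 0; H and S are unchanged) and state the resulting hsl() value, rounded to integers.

L moves 30% from 40 toward 0: 40 − 12 = 28 → 28.
H and S are unchanged.

hsl(276, 34%, 28%)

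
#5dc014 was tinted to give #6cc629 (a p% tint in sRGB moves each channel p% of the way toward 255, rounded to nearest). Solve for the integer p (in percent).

9%

#5dc014 is rgb(93, 192, 20); #6cc629 is rgb(108, 198, 41).
On the B channel (widest range): 41 ≈ 20 + (p/100)(255 − 20), so p ≈ 100×(41 − 20)/(255 − 20) = 2100/235 = 8.94.
p = 9 reproduces all three channels after rounding.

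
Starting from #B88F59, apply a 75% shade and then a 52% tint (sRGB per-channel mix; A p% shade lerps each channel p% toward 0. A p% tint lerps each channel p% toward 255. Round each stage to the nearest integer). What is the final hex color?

#9B968F

#B88F59 is rgb(184, 143, 89).
Per channel, c → c + 0.75(0 − c):
  R: 184 − 138 = 46 → 46
  G: 143 + 0.75×(0−143) = 143 − 107.25 = 35.75 → 36
  B: 89 − 66.75 = 22.25 → 22
After the shade: rgb(46, 36, 22) = #2E2416.
Lerp each channel 52% toward 255:
  R: 46 + 0.52×(255−46) = 46 + 108.68 = 154.68 → 155
  G: 36 + 0.52×(255−36) = 36 + 113.88 = 149.88 → 150
  B: 22 + 0.52×(255−22) = 22 + 121.16 = 143.16 → 143
rgb(155, 150, 143) = #9B968F.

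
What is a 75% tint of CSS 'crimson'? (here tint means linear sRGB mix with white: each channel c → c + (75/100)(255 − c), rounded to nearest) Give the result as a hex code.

#f6c4ce

CSS crimson is rgb(220, 20, 60).
Per channel, c → c + 0.75(255 − c):
  R: 220 + 0.75×(255−220) = 220 + 26.25 = 246.25 → 246
  G: 20 + 0.75×(255−20) = 20 + 176.25 = 196.25 → 196
  B: 60 + 0.75×(255−60) = 60 + 146.25 = 206.25 → 206
rgb(246, 196, 206) = #f6c4ce.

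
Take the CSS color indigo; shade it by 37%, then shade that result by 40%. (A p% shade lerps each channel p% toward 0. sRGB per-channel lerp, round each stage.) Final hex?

CSS indigo is rgb(75, 0, 130).
A 37% shade moves each channel 37% toward 0:
  R: 75 + 0.37×(0−75) = 75 − 27.75 = 47.25 → 47
  G: 0 + 0.37×(0−0) = 0 + 0 = 0 → 0
  B: 130 − 48.1 = 81.9 → 82
After the shade: rgb(47, 0, 82) = #2f0052.
A 40% shade moves each channel 40% toward 0:
  R: 47 − 18.8 = 28.2 → 28
  G: 0 + 0.4×(0−0) = 0 + 0 = 0 → 0
  B: 82 + 0.4×(0−82) = 82 − 32.8 = 49.2 → 49
rgb(28, 0, 49) = #1c0031.

#1c0031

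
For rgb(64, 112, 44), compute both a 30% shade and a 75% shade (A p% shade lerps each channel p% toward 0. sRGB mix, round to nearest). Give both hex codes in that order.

30% shade:
  R: 64 − 19.2 = 44.8 → 45
  G: 112 + 0.3×(0−112) = 112 − 33.6 = 78.4 → 78
  B: 44 − 13.2 = 30.8 → 31
  → #2D4E1F
75% shade:
  R: 64 + 0.75×(0−64) = 64 − 48 = 16 → 16
  G: 112 + 0.75×(0−112) = 112 − 84 = 28 → 28
  B: 44 + 0.75×(0−44) = 44 − 33 = 11 → 11
  → #101C0B

#2D4E1F, #101C0B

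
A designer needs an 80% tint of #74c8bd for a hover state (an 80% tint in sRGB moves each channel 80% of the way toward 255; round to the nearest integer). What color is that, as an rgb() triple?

#74c8bd is rgb(116, 200, 189).
Per channel, c → c + 0.8(255 − c):
  R: 116 + 0.8×(255−116) = 116 + 111.2 = 227.2 → 227
  G: 200 + 0.8×(255−200) = 200 + 44 = 244 → 244
  B: 189 + 0.8×(255−189) = 189 + 52.8 = 241.8 → 242

rgb(227, 244, 242)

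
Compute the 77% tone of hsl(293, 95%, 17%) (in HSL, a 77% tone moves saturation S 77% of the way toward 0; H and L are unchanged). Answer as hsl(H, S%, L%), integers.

S moves 77% from 95 toward 0: 95 − 73.15 = 21.85 → 22.
H and L are unchanged.

hsl(293, 22%, 17%)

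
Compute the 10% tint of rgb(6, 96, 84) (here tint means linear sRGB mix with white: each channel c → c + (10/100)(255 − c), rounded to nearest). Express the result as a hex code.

#1f7065

Lerp each channel 10% toward 255:
  R: 6 + 24.9 = 30.9 → 31
  G: 96 + 15.9 = 111.9 → 112
  B: 84 + 0.1×(255−84) = 84 + 17.1 = 101.1 → 101
rgb(31, 112, 101) = #1f7065.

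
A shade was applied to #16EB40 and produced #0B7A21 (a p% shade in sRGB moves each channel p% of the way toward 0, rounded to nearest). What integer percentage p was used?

48%

#16EB40 is rgb(22, 235, 64); #0B7A21 is rgb(11, 122, 33).
On the G channel (widest range): 122 ≈ 235 + (p/100)(0 − 235), so p ≈ 100×(122 − 235)/(0 − 235) = -11300/-235 = 48.09.
p = 48 reproduces all three channels after rounding.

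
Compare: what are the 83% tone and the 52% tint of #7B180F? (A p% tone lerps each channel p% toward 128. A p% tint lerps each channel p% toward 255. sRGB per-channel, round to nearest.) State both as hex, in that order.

#7F6E6D, #C0908C

#7B180F is rgb(123, 24, 15).
83% tone:
  R: 123 + 0.83×(128−123) = 123 + 4.15 = 127.15 → 127
  G: 24 + 0.83×(128−24) = 24 + 86.32 = 110.32 → 110
  B: 15 + 0.83×(128−15) = 15 + 93.79 = 108.79 → 109
  → #7F6E6D
52% tint:
  R: 123 + 0.52×(255−123) = 123 + 68.64 = 191.64 → 192
  G: 24 + 120.12 = 144.12 → 144
  B: 15 + 124.8 = 139.8 → 140
  → #C0908C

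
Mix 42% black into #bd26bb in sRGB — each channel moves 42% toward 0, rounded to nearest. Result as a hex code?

#6e166c

#bd26bb is rgb(189, 38, 187).
A 42% shade moves each channel 42% toward 0:
  R: 189 + 0.42×(0−189) = 189 − 79.38 = 109.62 → 110
  G: 38 + 0.42×(0−38) = 38 − 15.96 = 22.04 → 22
  B: 187 − 78.54 = 108.46 → 108
rgb(110, 22, 108) = #6e166c.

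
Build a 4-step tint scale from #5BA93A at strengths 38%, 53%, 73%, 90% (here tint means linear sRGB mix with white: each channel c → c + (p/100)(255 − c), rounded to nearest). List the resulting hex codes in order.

#5BA93A is rgb(91, 169, 58).
38%: (91 + 62.32 = 153.32→153, 169 + 32.68 = 201.68→202, 58 + 74.86 = 132.86→133) → #99CA85
53%: (91 + 86.92 = 177.92→178, 169 + 45.58 = 214.58→215, 58 + 104.41 = 162.41→162) → #B2D7A2
73%: (91 + 119.72 = 210.72→211, 169 + 62.78 = 231.78→232, 58 + 143.81 = 201.81→202) → #D3E8CA
90%: (91 + 147.6 = 238.6→239, 169 + 77.4 = 246.4→246, 58 + 177.3 = 235.3→235) → #EFF6EB

#99CA85, #B2D7A2, #D3E8CA, #EFF6EB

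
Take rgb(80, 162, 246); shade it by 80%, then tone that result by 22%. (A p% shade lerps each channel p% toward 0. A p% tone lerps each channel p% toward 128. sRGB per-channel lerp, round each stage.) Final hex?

An 80% shade moves each channel 80% toward 0:
  R: 80 + 0.8×(0−80) = 80 − 64 = 16 → 16
  G: 162 + 0.8×(0−162) = 162 − 129.6 = 32.4 → 32
  B: 246 − 196.8 = 49.2 → 49
After the shade: rgb(16, 32, 49) = #102031.
Per channel, c → c + 0.22(128 − c):
  R: 16 + 24.64 = 40.64 → 41
  G: 32 + 0.22×(128−32) = 32 + 21.12 = 53.12 → 53
  B: 49 + 0.22×(128−49) = 49 + 17.38 = 66.38 → 66
rgb(41, 53, 66) = #293542.

#293542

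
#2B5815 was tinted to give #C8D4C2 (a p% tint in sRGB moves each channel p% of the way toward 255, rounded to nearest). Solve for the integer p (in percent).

74%

#2B5815 is rgb(43, 88, 21); #C8D4C2 is rgb(200, 212, 194).
On the B channel (widest range): 194 ≈ 21 + (p/100)(255 − 21), so p ≈ 100×(194 − 21)/(255 − 21) = 17300/234 = 73.93.
p = 74 reproduces all three channels after rounding.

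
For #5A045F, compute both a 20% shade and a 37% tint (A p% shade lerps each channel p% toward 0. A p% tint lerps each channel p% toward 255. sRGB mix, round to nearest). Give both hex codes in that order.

#5A045F is rgb(90, 4, 95).
20% shade:
  R: 90 + 0.2×(0−90) = 90 − 18 = 72 → 72
  G: 4 − 0.8 = 3.2 → 3
  B: 95 − 19 = 76 → 76
  → #48034C
37% tint:
  R: 90 + 0.37×(255−90) = 90 + 61.05 = 151.05 → 151
  G: 4 + 0.37×(255−4) = 4 + 92.87 = 96.87 → 97
  B: 95 + 0.37×(255−95) = 95 + 59.2 = 154.2 → 154
  → #97619A

#48034C, #97619A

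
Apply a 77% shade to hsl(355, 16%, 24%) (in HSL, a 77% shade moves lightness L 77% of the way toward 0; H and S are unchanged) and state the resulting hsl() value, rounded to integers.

hsl(355, 16%, 6%)

L moves 77% from 24 toward 0: 24 − 18.48 = 5.52 → 6.
H and S are unchanged.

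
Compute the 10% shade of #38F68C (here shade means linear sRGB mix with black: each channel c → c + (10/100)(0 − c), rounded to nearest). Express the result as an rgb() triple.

#38F68C is rgb(56, 246, 140).
A 10% shade moves each channel 10% toward 0:
  R: 56 + 0.1×(0−56) = 56 − 5.6 = 50.4 → 50
  G: 246 + 0.1×(0−246) = 246 − 24.6 = 221.4 → 221
  B: 140 − 14 = 126 → 126

rgb(50, 221, 126)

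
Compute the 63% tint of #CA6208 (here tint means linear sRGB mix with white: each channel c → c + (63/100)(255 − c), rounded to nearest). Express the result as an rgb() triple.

rgb(235, 197, 164)

#CA6208 is rgb(202, 98, 8).
A 63% tint moves each channel 63% toward 255:
  R: 202 + 0.63×(255−202) = 202 + 33.39 = 235.39 → 235
  G: 98 + 0.63×(255−98) = 98 + 98.91 = 196.91 → 197
  B: 8 + 155.61 = 163.61 → 164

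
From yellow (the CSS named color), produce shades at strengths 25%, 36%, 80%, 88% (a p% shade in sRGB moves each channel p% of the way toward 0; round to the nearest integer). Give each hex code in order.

#BFBF00, #A3A300, #333300, #1F1F00

CSS yellow is rgb(255, 255, 0).
25%: (255 − 63.75 = 191.25→191, 255 − 63.75 = 191.25→191, 0→0) → #BFBF00
36%: (255 − 91.8 = 163.2→163, 255 − 91.8 = 163.2→163, 0→0) → #A3A300
80%: (255 − 204 = 51→51, 255 − 204 = 51→51, 0→0) → #333300
88%: (255 − 224.4 = 30.6→31, 255 − 224.4 = 30.6→31, 0→0) → #1F1F00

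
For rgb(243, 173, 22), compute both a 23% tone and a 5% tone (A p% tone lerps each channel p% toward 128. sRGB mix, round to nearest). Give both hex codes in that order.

#d9a32e, #edab1b

23% tone:
  R: 243 + 0.23×(128−243) = 243 − 26.45 = 216.55 → 217
  G: 173 − 10.35 = 162.65 → 163
  B: 22 + 24.38 = 46.38 → 46
  → #d9a32e
5% tone:
  R: 243 + 0.05×(128−243) = 243 − 5.75 = 237.25 → 237
  G: 173 − 2.25 = 170.75 → 171
  B: 22 + 5.3 = 27.3 → 27
  → #edab1b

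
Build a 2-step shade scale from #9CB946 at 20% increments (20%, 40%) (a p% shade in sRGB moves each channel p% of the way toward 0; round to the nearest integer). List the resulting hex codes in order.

#9CB946 is rgb(156, 185, 70).
20%: (156 − 31.2 = 124.8→125, 185 − 37 = 148→148, 70 − 14 = 56→56) → #7D9438
40%: (156 − 62.4 = 93.6→94, 185 − 74 = 111→111, 70 − 28 = 42→42) → #5E6F2A

#7D9438, #5E6F2A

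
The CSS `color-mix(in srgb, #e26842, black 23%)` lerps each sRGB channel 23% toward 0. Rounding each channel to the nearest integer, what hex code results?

#e26842 is rgb(226, 104, 66).
A 23% shade moves each channel 23% toward 0:
  R: 226 + 0.23×(0−226) = 226 − 51.98 = 174.02 → 174
  G: 104 − 23.92 = 80.08 → 80
  B: 66 − 15.18 = 50.82 → 51
rgb(174, 80, 51) = #ae5033.

#ae5033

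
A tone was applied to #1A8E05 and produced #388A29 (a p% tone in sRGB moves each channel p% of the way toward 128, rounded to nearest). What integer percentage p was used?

29%

#1A8E05 is rgb(26, 142, 5); #388A29 is rgb(56, 138, 41).
On the B channel (widest range): 41 ≈ 5 + (p/100)(128 − 5), so p ≈ 100×(41 − 5)/(128 − 5) = 3600/123 = 29.27.
p = 29 reproduces all three channels after rounding.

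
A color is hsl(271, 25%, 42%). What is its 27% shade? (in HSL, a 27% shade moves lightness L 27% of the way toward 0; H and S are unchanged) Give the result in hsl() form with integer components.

hsl(271, 25%, 31%)

L moves 27% from 42 toward 0: 42 − 11.34 = 30.66 → 31.
H and S are unchanged.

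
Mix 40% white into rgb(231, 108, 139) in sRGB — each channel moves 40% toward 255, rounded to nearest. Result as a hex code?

Lerp each channel 40% toward 255:
  R: 231 + 9.6 = 240.6 → 241
  G: 108 + 0.4×(255−108) = 108 + 58.8 = 166.8 → 167
  B: 139 + 46.4 = 185.4 → 185
rgb(241, 167, 185) = #F1A7B9.

#F1A7B9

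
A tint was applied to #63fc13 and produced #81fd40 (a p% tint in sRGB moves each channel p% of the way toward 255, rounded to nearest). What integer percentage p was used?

#63fc13 is rgb(99, 252, 19); #81fd40 is rgb(129, 253, 64).
On the B channel (widest range): 64 ≈ 19 + (p/100)(255 − 19), so p ≈ 100×(64 − 19)/(255 − 19) = 4500/236 = 19.07.
p = 19 reproduces all three channels after rounding.

19%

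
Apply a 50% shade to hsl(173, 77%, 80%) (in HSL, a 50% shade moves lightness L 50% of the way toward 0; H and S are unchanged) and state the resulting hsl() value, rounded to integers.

L moves 50% from 80 toward 0: 80 − 40 = 40 → 40.
H and S are unchanged.

hsl(173, 77%, 40%)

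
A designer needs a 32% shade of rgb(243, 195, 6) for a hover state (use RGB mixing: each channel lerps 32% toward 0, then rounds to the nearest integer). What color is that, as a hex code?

Per channel, c → c + 0.32(0 − c):
  R: 243 + 0.32×(0−243) = 243 − 77.76 = 165.24 → 165
  G: 195 + 0.32×(0−195) = 195 − 62.4 = 132.6 → 133
  B: 6 + 0.32×(0−6) = 6 − 1.92 = 4.08 → 4
rgb(165, 133, 4) = #a58504.

#a58504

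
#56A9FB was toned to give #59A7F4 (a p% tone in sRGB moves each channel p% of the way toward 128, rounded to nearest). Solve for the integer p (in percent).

#56A9FB is rgb(86, 169, 251); #59A7F4 is rgb(89, 167, 244).
On the B channel (widest range): 244 ≈ 251 + (p/100)(128 − 251), so p ≈ 100×(244 − 251)/(128 − 251) = -700/-123 = 5.69.
p = 6 reproduces all three channels after rounding.

6%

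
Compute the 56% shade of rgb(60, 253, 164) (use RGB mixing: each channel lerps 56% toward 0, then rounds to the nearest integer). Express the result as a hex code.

A 56% shade moves each channel 56% toward 0:
  R: 60 − 33.6 = 26.4 → 26
  G: 253 − 141.68 = 111.32 → 111
  B: 164 − 91.84 = 72.16 → 72
rgb(26, 111, 72) = #1a6f48.

#1a6f48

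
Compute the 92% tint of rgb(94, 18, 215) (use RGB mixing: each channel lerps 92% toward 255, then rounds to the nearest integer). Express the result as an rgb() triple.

Lerp each channel 92% toward 255:
  R: 94 + 148.12 = 242.12 → 242
  G: 18 + 0.92×(255−18) = 18 + 218.04 = 236.04 → 236
  B: 215 + 0.92×(255−215) = 215 + 36.8 = 251.8 → 252

rgb(242, 236, 252)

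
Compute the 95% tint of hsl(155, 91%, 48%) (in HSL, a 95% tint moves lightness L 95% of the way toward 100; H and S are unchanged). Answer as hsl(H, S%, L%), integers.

L moves 95% from 48 toward 100: 48 + 49.4 = 97.4 → 97.
H and S are unchanged.

hsl(155, 91%, 97%)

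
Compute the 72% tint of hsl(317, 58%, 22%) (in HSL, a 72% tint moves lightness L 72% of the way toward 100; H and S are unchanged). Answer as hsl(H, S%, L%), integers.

L moves 72% from 22 toward 100: 22 + 56.16 = 78.16 → 78.
H and S are unchanged.

hsl(317, 58%, 78%)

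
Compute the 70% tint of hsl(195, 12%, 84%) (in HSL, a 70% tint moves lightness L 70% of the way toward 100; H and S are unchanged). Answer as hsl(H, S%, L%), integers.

hsl(195, 12%, 95%)

L moves 70% from 84 toward 100: 84 + 11.2 = 95.2 → 95.
H and S are unchanged.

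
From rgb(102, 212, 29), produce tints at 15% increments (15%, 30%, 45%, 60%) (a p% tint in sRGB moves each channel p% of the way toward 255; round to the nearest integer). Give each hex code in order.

15%: (102 + 22.95 = 124.95→125, 212 + 6.45 = 218.45→218, 29 + 33.9 = 62.9→63) → #7dda3f
30%: (102 + 45.9 = 147.9→148, 212 + 12.9 = 224.9→225, 29 + 67.8 = 96.8→97) → #94e161
45%: (102 + 68.85 = 170.85→171, 212 + 19.35 = 231.35→231, 29 + 101.7 = 130.7→131) → #abe783
60%: (102 + 91.8 = 193.8→194, 212 + 25.8 = 237.8→238, 29 + 135.6 = 164.6→165) → #c2eea5

#7dda3f, #94e161, #abe783, #c2eea5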